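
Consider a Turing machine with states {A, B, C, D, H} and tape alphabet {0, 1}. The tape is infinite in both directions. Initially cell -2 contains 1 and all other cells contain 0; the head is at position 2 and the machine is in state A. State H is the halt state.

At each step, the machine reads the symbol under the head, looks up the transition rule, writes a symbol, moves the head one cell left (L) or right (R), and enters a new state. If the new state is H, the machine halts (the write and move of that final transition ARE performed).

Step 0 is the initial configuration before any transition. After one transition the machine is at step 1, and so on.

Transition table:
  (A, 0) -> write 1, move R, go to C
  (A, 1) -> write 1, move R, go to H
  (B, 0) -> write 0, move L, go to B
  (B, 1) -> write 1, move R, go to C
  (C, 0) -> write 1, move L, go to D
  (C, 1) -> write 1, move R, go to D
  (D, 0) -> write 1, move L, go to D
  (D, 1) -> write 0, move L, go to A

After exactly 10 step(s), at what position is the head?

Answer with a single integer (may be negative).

Step 1: in state A at pos 2, read 0 -> (A,0)->write 1,move R,goto C. Now: state=C, head=3, tape[-3..4]=01000100 (head:       ^)
Step 2: in state C at pos 3, read 0 -> (C,0)->write 1,move L,goto D. Now: state=D, head=2, tape[-3..4]=01000110 (head:      ^)
Step 3: in state D at pos 2, read 1 -> (D,1)->write 0,move L,goto A. Now: state=A, head=1, tape[-3..4]=01000010 (head:     ^)
Step 4: in state A at pos 1, read 0 -> (A,0)->write 1,move R,goto C. Now: state=C, head=2, tape[-3..4]=01001010 (head:      ^)
Step 5: in state C at pos 2, read 0 -> (C,0)->write 1,move L,goto D. Now: state=D, head=1, tape[-3..4]=01001110 (head:     ^)
Step 6: in state D at pos 1, read 1 -> (D,1)->write 0,move L,goto A. Now: state=A, head=0, tape[-3..4]=01000110 (head:    ^)
Step 7: in state A at pos 0, read 0 -> (A,0)->write 1,move R,goto C. Now: state=C, head=1, tape[-3..4]=01010110 (head:     ^)
Step 8: in state C at pos 1, read 0 -> (C,0)->write 1,move L,goto D. Now: state=D, head=0, tape[-3..4]=01011110 (head:    ^)
Step 9: in state D at pos 0, read 1 -> (D,1)->write 0,move L,goto A. Now: state=A, head=-1, tape[-3..4]=01001110 (head:   ^)
Step 10: in state A at pos -1, read 0 -> (A,0)->write 1,move R,goto C. Now: state=C, head=0, tape[-3..4]=01101110 (head:    ^)

Answer: 0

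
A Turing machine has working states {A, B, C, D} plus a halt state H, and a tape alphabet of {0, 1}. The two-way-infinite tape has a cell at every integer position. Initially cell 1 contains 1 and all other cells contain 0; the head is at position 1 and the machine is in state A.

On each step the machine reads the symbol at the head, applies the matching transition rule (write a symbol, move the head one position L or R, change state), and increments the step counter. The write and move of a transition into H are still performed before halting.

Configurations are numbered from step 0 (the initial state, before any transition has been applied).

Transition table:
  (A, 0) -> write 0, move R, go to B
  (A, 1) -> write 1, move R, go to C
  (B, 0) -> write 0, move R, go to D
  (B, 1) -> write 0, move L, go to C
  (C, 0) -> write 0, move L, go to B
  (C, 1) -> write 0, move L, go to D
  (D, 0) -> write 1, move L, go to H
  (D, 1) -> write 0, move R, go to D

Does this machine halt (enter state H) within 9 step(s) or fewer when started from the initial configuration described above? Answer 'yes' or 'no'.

Answer: yes

Derivation:
Step 1: in state A at pos 1, read 1 -> (A,1)->write 1,move R,goto C. Now: state=C, head=2, tape[0..3]=0100 (head:   ^)
Step 2: in state C at pos 2, read 0 -> (C,0)->write 0,move L,goto B. Now: state=B, head=1, tape[0..3]=0100 (head:  ^)
Step 3: in state B at pos 1, read 1 -> (B,1)->write 0,move L,goto C. Now: state=C, head=0, tape[-1..3]=00000 (head:  ^)
Step 4: in state C at pos 0, read 0 -> (C,0)->write 0,move L,goto B. Now: state=B, head=-1, tape[-2..3]=000000 (head:  ^)
Step 5: in state B at pos -1, read 0 -> (B,0)->write 0,move R,goto D. Now: state=D, head=0, tape[-2..3]=000000 (head:   ^)
Step 6: in state D at pos 0, read 0 -> (D,0)->write 1,move L,goto H. Now: state=H, head=-1, tape[-2..3]=001000 (head:  ^)
State H reached at step 6; 6 <= 9 -> yes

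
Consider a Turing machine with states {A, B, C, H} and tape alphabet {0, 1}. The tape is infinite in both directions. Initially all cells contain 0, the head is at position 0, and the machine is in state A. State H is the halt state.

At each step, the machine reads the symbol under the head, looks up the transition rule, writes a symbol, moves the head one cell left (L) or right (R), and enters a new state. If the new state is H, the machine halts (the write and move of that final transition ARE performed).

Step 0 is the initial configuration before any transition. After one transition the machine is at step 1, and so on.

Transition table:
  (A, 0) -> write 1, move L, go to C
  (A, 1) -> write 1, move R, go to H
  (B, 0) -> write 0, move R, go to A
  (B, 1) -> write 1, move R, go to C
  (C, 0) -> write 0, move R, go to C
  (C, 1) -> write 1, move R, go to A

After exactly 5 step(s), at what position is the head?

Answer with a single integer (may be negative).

Answer: 1

Derivation:
Step 1: in state A at pos 0, read 0 -> (A,0)->write 1,move L,goto C. Now: state=C, head=-1, tape[-2..1]=0010 (head:  ^)
Step 2: in state C at pos -1, read 0 -> (C,0)->write 0,move R,goto C. Now: state=C, head=0, tape[-2..1]=0010 (head:   ^)
Step 3: in state C at pos 0, read 1 -> (C,1)->write 1,move R,goto A. Now: state=A, head=1, tape[-2..2]=00100 (head:    ^)
Step 4: in state A at pos 1, read 0 -> (A,0)->write 1,move L,goto C. Now: state=C, head=0, tape[-2..2]=00110 (head:   ^)
Step 5: in state C at pos 0, read 1 -> (C,1)->write 1,move R,goto A. Now: state=A, head=1, tape[-2..2]=00110 (head:    ^)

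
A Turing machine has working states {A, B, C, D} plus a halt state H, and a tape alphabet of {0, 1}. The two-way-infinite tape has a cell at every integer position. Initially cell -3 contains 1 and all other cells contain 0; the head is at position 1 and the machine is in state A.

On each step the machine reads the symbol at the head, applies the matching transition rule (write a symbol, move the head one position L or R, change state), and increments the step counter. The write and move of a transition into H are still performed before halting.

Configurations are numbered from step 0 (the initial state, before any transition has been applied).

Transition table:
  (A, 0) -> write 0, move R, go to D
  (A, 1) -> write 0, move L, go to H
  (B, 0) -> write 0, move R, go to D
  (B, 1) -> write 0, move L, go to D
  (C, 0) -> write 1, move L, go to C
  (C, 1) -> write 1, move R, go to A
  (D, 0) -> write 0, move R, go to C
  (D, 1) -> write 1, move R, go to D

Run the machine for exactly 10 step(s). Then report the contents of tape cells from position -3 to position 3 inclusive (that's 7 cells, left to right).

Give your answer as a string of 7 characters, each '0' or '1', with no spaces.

Step 1: in state A at pos 1, read 0 -> (A,0)->write 0,move R,goto D. Now: state=D, head=2, tape[-4..3]=01000000 (head:       ^)
Step 2: in state D at pos 2, read 0 -> (D,0)->write 0,move R,goto C. Now: state=C, head=3, tape[-4..4]=010000000 (head:        ^)
Step 3: in state C at pos 3, read 0 -> (C,0)->write 1,move L,goto C. Now: state=C, head=2, tape[-4..4]=010000010 (head:       ^)
Step 4: in state C at pos 2, read 0 -> (C,0)->write 1,move L,goto C. Now: state=C, head=1, tape[-4..4]=010000110 (head:      ^)
Step 5: in state C at pos 1, read 0 -> (C,0)->write 1,move L,goto C. Now: state=C, head=0, tape[-4..4]=010001110 (head:     ^)
Step 6: in state C at pos 0, read 0 -> (C,0)->write 1,move L,goto C. Now: state=C, head=-1, tape[-4..4]=010011110 (head:    ^)
Step 7: in state C at pos -1, read 0 -> (C,0)->write 1,move L,goto C. Now: state=C, head=-2, tape[-4..4]=010111110 (head:   ^)
Step 8: in state C at pos -2, read 0 -> (C,0)->write 1,move L,goto C. Now: state=C, head=-3, tape[-4..4]=011111110 (head:  ^)
Step 9: in state C at pos -3, read 1 -> (C,1)->write 1,move R,goto A. Now: state=A, head=-2, tape[-4..4]=011111110 (head:   ^)
Step 10: in state A at pos -2, read 1 -> (A,1)->write 0,move L,goto H. Now: state=H, head=-3, tape[-4..4]=010111110 (head:  ^)

Answer: 1011111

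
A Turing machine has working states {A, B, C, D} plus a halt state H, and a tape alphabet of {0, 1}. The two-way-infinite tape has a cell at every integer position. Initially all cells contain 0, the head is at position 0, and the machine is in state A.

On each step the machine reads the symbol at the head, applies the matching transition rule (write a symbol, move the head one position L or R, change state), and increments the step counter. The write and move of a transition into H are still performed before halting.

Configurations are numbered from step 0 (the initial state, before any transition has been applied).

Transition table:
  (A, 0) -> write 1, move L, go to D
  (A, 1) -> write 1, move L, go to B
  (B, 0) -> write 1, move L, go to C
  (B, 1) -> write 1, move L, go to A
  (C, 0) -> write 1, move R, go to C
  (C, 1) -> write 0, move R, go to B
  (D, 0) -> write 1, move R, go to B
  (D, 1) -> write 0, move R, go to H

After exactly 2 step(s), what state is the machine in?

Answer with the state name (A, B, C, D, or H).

Answer: B

Derivation:
Step 1: in state A at pos 0, read 0 -> (A,0)->write 1,move L,goto D. Now: state=D, head=-1, tape[-2..1]=0010 (head:  ^)
Step 2: in state D at pos -1, read 0 -> (D,0)->write 1,move R,goto B. Now: state=B, head=0, tape[-2..1]=0110 (head:   ^)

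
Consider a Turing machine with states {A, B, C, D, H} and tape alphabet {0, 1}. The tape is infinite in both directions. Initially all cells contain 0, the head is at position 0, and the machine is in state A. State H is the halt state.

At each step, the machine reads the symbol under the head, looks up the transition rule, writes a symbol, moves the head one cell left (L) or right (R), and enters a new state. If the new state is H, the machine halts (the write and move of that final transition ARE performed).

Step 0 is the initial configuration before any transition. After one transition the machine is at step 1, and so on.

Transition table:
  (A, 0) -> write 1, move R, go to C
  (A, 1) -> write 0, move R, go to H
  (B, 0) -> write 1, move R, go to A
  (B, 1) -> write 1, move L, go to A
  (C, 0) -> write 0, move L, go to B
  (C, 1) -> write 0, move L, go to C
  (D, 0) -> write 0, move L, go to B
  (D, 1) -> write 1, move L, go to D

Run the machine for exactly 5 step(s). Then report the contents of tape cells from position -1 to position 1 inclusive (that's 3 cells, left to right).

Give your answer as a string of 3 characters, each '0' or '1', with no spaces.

Answer: 100

Derivation:
Step 1: in state A at pos 0, read 0 -> (A,0)->write 1,move R,goto C. Now: state=C, head=1, tape[-1..2]=0100 (head:   ^)
Step 2: in state C at pos 1, read 0 -> (C,0)->write 0,move L,goto B. Now: state=B, head=0, tape[-1..2]=0100 (head:  ^)
Step 3: in state B at pos 0, read 1 -> (B,1)->write 1,move L,goto A. Now: state=A, head=-1, tape[-2..2]=00100 (head:  ^)
Step 4: in state A at pos -1, read 0 -> (A,0)->write 1,move R,goto C. Now: state=C, head=0, tape[-2..2]=01100 (head:   ^)
Step 5: in state C at pos 0, read 1 -> (C,1)->write 0,move L,goto C. Now: state=C, head=-1, tape[-2..2]=01000 (head:  ^)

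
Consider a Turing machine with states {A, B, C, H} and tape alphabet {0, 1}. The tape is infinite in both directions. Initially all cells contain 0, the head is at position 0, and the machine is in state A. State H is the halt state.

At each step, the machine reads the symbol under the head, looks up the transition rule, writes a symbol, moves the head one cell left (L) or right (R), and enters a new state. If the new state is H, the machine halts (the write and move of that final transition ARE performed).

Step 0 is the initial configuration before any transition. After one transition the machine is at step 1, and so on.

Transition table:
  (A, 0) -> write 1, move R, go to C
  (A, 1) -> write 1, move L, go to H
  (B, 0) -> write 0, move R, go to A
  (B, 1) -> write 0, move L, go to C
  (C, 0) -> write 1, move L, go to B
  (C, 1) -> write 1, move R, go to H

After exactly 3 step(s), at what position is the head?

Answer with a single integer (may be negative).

Step 1: in state A at pos 0, read 0 -> (A,0)->write 1,move R,goto C. Now: state=C, head=1, tape[-1..2]=0100 (head:   ^)
Step 2: in state C at pos 1, read 0 -> (C,0)->write 1,move L,goto B. Now: state=B, head=0, tape[-1..2]=0110 (head:  ^)
Step 3: in state B at pos 0, read 1 -> (B,1)->write 0,move L,goto C. Now: state=C, head=-1, tape[-2..2]=00010 (head:  ^)

Answer: -1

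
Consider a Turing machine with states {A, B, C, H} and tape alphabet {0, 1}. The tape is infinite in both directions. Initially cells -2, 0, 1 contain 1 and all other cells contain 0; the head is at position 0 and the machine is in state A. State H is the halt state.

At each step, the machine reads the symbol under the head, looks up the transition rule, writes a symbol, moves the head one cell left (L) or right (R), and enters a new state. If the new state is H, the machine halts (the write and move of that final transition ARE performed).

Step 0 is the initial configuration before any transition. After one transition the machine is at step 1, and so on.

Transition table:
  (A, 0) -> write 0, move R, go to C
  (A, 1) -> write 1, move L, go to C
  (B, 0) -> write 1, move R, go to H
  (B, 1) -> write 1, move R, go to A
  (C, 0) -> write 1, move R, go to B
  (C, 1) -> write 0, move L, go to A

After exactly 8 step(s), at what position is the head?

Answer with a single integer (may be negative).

Step 1: in state A at pos 0, read 1 -> (A,1)->write 1,move L,goto C. Now: state=C, head=-1, tape[-3..2]=010110 (head:   ^)
Step 2: in state C at pos -1, read 0 -> (C,0)->write 1,move R,goto B. Now: state=B, head=0, tape[-3..2]=011110 (head:    ^)
Step 3: in state B at pos 0, read 1 -> (B,1)->write 1,move R,goto A. Now: state=A, head=1, tape[-3..2]=011110 (head:     ^)
Step 4: in state A at pos 1, read 1 -> (A,1)->write 1,move L,goto C. Now: state=C, head=0, tape[-3..2]=011110 (head:    ^)
Step 5: in state C at pos 0, read 1 -> (C,1)->write 0,move L,goto A. Now: state=A, head=-1, tape[-3..2]=011010 (head:   ^)
Step 6: in state A at pos -1, read 1 -> (A,1)->write 1,move L,goto C. Now: state=C, head=-2, tape[-3..2]=011010 (head:  ^)
Step 7: in state C at pos -2, read 1 -> (C,1)->write 0,move L,goto A. Now: state=A, head=-3, tape[-4..2]=0001010 (head:  ^)
Step 8: in state A at pos -3, read 0 -> (A,0)->write 0,move R,goto C. Now: state=C, head=-2, tape[-4..2]=0001010 (head:   ^)

Answer: -2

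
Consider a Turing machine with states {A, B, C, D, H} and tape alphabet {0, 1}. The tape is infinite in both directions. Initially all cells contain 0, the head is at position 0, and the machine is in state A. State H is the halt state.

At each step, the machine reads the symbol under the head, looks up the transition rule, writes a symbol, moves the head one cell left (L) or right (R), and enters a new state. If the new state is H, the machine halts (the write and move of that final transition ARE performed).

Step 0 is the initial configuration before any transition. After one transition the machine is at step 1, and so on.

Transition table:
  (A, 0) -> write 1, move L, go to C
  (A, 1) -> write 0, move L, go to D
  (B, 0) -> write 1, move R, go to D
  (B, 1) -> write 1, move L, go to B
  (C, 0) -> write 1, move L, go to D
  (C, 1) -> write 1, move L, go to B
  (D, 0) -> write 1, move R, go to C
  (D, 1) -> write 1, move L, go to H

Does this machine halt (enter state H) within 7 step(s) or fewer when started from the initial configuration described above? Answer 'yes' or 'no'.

Step 1: in state A at pos 0, read 0 -> (A,0)->write 1,move L,goto C. Now: state=C, head=-1, tape[-2..1]=0010 (head:  ^)
Step 2: in state C at pos -1, read 0 -> (C,0)->write 1,move L,goto D. Now: state=D, head=-2, tape[-3..1]=00110 (head:  ^)
Step 3: in state D at pos -2, read 0 -> (D,0)->write 1,move R,goto C. Now: state=C, head=-1, tape[-3..1]=01110 (head:   ^)
Step 4: in state C at pos -1, read 1 -> (C,1)->write 1,move L,goto B. Now: state=B, head=-2, tape[-3..1]=01110 (head:  ^)
Step 5: in state B at pos -2, read 1 -> (B,1)->write 1,move L,goto B. Now: state=B, head=-3, tape[-4..1]=001110 (head:  ^)
Step 6: in state B at pos -3, read 0 -> (B,0)->write 1,move R,goto D. Now: state=D, head=-2, tape[-4..1]=011110 (head:   ^)
Step 7: in state D at pos -2, read 1 -> (D,1)->write 1,move L,goto H. Now: state=H, head=-3, tape[-4..1]=011110 (head:  ^)
State H reached at step 7; 7 <= 7 -> yes

Answer: yes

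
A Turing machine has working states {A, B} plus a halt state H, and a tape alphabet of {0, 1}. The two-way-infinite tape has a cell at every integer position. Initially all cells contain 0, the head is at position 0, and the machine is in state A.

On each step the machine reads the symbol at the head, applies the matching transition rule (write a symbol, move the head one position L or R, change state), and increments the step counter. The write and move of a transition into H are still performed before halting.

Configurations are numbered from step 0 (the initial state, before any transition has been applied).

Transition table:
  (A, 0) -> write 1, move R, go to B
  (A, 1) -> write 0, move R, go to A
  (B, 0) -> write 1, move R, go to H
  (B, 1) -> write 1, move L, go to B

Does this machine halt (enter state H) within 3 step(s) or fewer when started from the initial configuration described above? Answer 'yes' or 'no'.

Answer: yes

Derivation:
Step 1: in state A at pos 0, read 0 -> (A,0)->write 1,move R,goto B. Now: state=B, head=1, tape[-1..2]=0100 (head:   ^)
Step 2: in state B at pos 1, read 0 -> (B,0)->write 1,move R,goto H. Now: state=H, head=2, tape[-1..3]=01100 (head:    ^)
State H reached at step 2; 2 <= 3 -> yes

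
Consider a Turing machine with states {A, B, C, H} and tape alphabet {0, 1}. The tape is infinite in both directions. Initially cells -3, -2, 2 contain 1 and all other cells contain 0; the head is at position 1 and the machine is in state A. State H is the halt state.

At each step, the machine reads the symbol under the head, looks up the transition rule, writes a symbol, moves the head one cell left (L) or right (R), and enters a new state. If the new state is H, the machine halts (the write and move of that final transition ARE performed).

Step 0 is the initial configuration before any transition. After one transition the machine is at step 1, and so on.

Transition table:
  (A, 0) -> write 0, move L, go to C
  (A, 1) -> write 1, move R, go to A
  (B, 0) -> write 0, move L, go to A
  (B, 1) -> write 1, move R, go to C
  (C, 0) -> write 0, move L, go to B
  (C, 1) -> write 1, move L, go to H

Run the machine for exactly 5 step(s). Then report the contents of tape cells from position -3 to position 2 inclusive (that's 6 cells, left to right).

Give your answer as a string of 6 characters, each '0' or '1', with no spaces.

Answer: 110001

Derivation:
Step 1: in state A at pos 1, read 0 -> (A,0)->write 0,move L,goto C. Now: state=C, head=0, tape[-4..3]=01100010 (head:     ^)
Step 2: in state C at pos 0, read 0 -> (C,0)->write 0,move L,goto B. Now: state=B, head=-1, tape[-4..3]=01100010 (head:    ^)
Step 3: in state B at pos -1, read 0 -> (B,0)->write 0,move L,goto A. Now: state=A, head=-2, tape[-4..3]=01100010 (head:   ^)
Step 4: in state A at pos -2, read 1 -> (A,1)->write 1,move R,goto A. Now: state=A, head=-1, tape[-4..3]=01100010 (head:    ^)
Step 5: in state A at pos -1, read 0 -> (A,0)->write 0,move L,goto C. Now: state=C, head=-2, tape[-4..3]=01100010 (head:   ^)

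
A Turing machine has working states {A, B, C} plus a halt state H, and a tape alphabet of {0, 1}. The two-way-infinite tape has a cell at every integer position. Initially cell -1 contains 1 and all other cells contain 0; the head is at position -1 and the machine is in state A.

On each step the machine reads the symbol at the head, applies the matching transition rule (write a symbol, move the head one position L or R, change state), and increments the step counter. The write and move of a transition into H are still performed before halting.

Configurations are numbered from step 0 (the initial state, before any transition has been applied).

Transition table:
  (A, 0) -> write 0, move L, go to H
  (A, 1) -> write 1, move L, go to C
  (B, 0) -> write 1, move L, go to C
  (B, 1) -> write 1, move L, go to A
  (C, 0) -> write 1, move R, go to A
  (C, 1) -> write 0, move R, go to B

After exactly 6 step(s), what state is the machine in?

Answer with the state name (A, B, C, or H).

Answer: H

Derivation:
Step 1: in state A at pos -1, read 1 -> (A,1)->write 1,move L,goto C. Now: state=C, head=-2, tape[-3..0]=0010 (head:  ^)
Step 2: in state C at pos -2, read 0 -> (C,0)->write 1,move R,goto A. Now: state=A, head=-1, tape[-3..0]=0110 (head:   ^)
Step 3: in state A at pos -1, read 1 -> (A,1)->write 1,move L,goto C. Now: state=C, head=-2, tape[-3..0]=0110 (head:  ^)
Step 4: in state C at pos -2, read 1 -> (C,1)->write 0,move R,goto B. Now: state=B, head=-1, tape[-3..0]=0010 (head:   ^)
Step 5: in state B at pos -1, read 1 -> (B,1)->write 1,move L,goto A. Now: state=A, head=-2, tape[-3..0]=0010 (head:  ^)
Step 6: in state A at pos -2, read 0 -> (A,0)->write 0,move L,goto H. Now: state=H, head=-3, tape[-4..0]=00010 (head:  ^)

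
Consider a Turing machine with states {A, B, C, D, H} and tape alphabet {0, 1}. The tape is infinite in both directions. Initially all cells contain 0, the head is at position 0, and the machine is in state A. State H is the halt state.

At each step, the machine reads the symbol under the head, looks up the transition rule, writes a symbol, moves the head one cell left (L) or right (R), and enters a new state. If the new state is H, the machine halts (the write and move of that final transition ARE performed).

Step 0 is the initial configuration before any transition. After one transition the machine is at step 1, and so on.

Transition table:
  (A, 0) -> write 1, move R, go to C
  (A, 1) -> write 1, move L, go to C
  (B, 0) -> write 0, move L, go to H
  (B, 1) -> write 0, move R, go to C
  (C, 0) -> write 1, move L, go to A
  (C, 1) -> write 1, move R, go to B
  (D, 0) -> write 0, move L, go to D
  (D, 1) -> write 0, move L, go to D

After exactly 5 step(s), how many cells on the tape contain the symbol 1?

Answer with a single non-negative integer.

Step 1: in state A at pos 0, read 0 -> (A,0)->write 1,move R,goto C. Now: state=C, head=1, tape[-1..2]=0100 (head:   ^)
Step 2: in state C at pos 1, read 0 -> (C,0)->write 1,move L,goto A. Now: state=A, head=0, tape[-1..2]=0110 (head:  ^)
Step 3: in state A at pos 0, read 1 -> (A,1)->write 1,move L,goto C. Now: state=C, head=-1, tape[-2..2]=00110 (head:  ^)
Step 4: in state C at pos -1, read 0 -> (C,0)->write 1,move L,goto A. Now: state=A, head=-2, tape[-3..2]=001110 (head:  ^)
Step 5: in state A at pos -2, read 0 -> (A,0)->write 1,move R,goto C. Now: state=C, head=-1, tape[-3..2]=011110 (head:   ^)
Cells containing 1 after step 5: {-2, -1, 0, 1} -> 4 cell(s)

Answer: 4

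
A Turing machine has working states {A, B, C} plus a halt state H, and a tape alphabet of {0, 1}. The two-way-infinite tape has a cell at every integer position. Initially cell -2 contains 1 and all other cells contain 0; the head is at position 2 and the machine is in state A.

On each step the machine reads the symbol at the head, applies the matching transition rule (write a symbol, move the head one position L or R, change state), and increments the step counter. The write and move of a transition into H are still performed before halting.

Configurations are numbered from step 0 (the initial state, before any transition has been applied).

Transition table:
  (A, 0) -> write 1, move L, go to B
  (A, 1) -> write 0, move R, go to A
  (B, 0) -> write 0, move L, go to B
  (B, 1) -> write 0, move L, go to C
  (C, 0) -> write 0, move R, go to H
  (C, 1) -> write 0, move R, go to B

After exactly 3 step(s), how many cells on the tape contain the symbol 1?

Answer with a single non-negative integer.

Answer: 2

Derivation:
Step 1: in state A at pos 2, read 0 -> (A,0)->write 1,move L,goto B. Now: state=B, head=1, tape[-3..3]=0100010 (head:     ^)
Step 2: in state B at pos 1, read 0 -> (B,0)->write 0,move L,goto B. Now: state=B, head=0, tape[-3..3]=0100010 (head:    ^)
Step 3: in state B at pos 0, read 0 -> (B,0)->write 0,move L,goto B. Now: state=B, head=-1, tape[-3..3]=0100010 (head:   ^)
Cells containing 1 after step 3: {-2, 2} -> 2 cell(s)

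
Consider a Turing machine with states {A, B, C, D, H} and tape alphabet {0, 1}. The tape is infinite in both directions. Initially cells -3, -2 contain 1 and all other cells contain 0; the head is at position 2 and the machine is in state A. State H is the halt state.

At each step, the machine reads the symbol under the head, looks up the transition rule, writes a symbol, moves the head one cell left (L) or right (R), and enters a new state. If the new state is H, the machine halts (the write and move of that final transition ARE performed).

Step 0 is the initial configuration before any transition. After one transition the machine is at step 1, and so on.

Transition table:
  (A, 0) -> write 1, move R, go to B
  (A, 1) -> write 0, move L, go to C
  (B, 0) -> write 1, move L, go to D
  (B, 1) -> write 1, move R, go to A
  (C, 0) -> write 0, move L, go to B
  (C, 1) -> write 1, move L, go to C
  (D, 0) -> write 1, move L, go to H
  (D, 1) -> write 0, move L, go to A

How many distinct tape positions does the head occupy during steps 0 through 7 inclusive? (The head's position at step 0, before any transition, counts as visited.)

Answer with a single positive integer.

Step 1: in state A at pos 2, read 0 -> (A,0)->write 1,move R,goto B. Now: state=B, head=3, tape[-4..4]=011000100 (head:        ^)
Step 2: in state B at pos 3, read 0 -> (B,0)->write 1,move L,goto D. Now: state=D, head=2, tape[-4..4]=011000110 (head:       ^)
Step 3: in state D at pos 2, read 1 -> (D,1)->write 0,move L,goto A. Now: state=A, head=1, tape[-4..4]=011000010 (head:      ^)
Step 4: in state A at pos 1, read 0 -> (A,0)->write 1,move R,goto B. Now: state=B, head=2, tape[-4..4]=011001010 (head:       ^)
Step 5: in state B at pos 2, read 0 -> (B,0)->write 1,move L,goto D. Now: state=D, head=1, tape[-4..4]=011001110 (head:      ^)
Step 6: in state D at pos 1, read 1 -> (D,1)->write 0,move L,goto A. Now: state=A, head=0, tape[-4..4]=011000110 (head:     ^)
Step 7: in state A at pos 0, read 0 -> (A,0)->write 1,move R,goto B. Now: state=B, head=1, tape[-4..4]=011010110 (head:      ^)
Head positions at steps 0..7: starting at 2, distinct positions visited = {0, 1, 2, 3} -> 4 position(s)

Answer: 4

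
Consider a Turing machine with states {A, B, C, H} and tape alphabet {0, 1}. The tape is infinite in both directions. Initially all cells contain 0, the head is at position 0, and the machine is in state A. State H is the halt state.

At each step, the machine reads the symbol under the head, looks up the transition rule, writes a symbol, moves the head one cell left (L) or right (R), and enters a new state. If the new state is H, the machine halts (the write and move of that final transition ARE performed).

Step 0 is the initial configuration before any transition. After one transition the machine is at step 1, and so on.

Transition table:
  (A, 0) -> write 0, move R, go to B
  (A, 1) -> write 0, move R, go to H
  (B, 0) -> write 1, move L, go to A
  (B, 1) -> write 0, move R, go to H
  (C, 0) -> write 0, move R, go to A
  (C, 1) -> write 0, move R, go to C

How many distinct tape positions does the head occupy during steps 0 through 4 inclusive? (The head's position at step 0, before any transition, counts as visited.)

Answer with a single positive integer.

Step 1: in state A at pos 0, read 0 -> (A,0)->write 0,move R,goto B. Now: state=B, head=1, tape[-1..2]=0000 (head:   ^)
Step 2: in state B at pos 1, read 0 -> (B,0)->write 1,move L,goto A. Now: state=A, head=0, tape[-1..2]=0010 (head:  ^)
Step 3: in state A at pos 0, read 0 -> (A,0)->write 0,move R,goto B. Now: state=B, head=1, tape[-1..2]=0010 (head:   ^)
Step 4: in state B at pos 1, read 1 -> (B,1)->write 0,move R,goto H. Now: state=H, head=2, tape[-1..3]=00000 (head:    ^)
Head positions at steps 0..4: starting at 0, distinct positions visited = {0, 1, 2} -> 3 position(s)

Answer: 3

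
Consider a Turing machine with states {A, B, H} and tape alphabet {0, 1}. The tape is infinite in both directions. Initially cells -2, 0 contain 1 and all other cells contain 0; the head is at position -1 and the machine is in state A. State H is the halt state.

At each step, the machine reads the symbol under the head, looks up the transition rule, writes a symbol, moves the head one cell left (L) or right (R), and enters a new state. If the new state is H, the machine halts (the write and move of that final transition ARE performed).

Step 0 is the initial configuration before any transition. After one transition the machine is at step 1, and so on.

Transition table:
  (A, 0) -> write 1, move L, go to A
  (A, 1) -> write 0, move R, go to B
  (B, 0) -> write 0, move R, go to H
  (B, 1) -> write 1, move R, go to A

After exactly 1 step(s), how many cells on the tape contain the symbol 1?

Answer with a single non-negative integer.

Answer: 3

Derivation:
Step 1: in state A at pos -1, read 0 -> (A,0)->write 1,move L,goto A. Now: state=A, head=-2, tape[-3..1]=01110 (head:  ^)
Cells containing 1 after step 1: {-2, -1, 0} -> 3 cell(s)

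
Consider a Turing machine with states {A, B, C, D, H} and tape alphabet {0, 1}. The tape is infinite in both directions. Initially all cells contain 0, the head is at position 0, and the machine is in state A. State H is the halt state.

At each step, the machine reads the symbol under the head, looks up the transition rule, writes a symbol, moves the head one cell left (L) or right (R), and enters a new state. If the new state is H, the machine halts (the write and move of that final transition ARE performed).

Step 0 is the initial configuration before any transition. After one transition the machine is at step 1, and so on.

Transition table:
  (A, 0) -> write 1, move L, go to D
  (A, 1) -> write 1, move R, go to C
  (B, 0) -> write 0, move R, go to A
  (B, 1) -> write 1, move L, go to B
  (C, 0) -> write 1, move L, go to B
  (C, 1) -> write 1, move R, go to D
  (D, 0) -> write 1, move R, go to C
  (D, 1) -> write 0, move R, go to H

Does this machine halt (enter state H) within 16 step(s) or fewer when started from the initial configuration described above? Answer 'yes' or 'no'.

Answer: yes

Derivation:
Step 1: in state A at pos 0, read 0 -> (A,0)->write 1,move L,goto D. Now: state=D, head=-1, tape[-2..1]=0010 (head:  ^)
Step 2: in state D at pos -1, read 0 -> (D,0)->write 1,move R,goto C. Now: state=C, head=0, tape[-2..1]=0110 (head:   ^)
Step 3: in state C at pos 0, read 1 -> (C,1)->write 1,move R,goto D. Now: state=D, head=1, tape[-2..2]=01100 (head:    ^)
Step 4: in state D at pos 1, read 0 -> (D,0)->write 1,move R,goto C. Now: state=C, head=2, tape[-2..3]=011100 (head:     ^)
Step 5: in state C at pos 2, read 0 -> (C,0)->write 1,move L,goto B. Now: state=B, head=1, tape[-2..3]=011110 (head:    ^)
Step 6: in state B at pos 1, read 1 -> (B,1)->write 1,move L,goto B. Now: state=B, head=0, tape[-2..3]=011110 (head:   ^)
Step 7: in state B at pos 0, read 1 -> (B,1)->write 1,move L,goto B. Now: state=B, head=-1, tape[-2..3]=011110 (head:  ^)
Step 8: in state B at pos -1, read 1 -> (B,1)->write 1,move L,goto B. Now: state=B, head=-2, tape[-3..3]=0011110 (head:  ^)
Step 9: in state B at pos -2, read 0 -> (B,0)->write 0,move R,goto A. Now: state=A, head=-1, tape[-3..3]=0011110 (head:   ^)
Step 10: in state A at pos -1, read 1 -> (A,1)->write 1,move R,goto C. Now: state=C, head=0, tape[-3..3]=0011110 (head:    ^)
Step 11: in state C at pos 0, read 1 -> (C,1)->write 1,move R,goto D. Now: state=D, head=1, tape[-3..3]=0011110 (head:     ^)
Step 12: in state D at pos 1, read 1 -> (D,1)->write 0,move R,goto H. Now: state=H, head=2, tape[-3..3]=0011010 (head:      ^)
State H reached at step 12; 12 <= 16 -> yes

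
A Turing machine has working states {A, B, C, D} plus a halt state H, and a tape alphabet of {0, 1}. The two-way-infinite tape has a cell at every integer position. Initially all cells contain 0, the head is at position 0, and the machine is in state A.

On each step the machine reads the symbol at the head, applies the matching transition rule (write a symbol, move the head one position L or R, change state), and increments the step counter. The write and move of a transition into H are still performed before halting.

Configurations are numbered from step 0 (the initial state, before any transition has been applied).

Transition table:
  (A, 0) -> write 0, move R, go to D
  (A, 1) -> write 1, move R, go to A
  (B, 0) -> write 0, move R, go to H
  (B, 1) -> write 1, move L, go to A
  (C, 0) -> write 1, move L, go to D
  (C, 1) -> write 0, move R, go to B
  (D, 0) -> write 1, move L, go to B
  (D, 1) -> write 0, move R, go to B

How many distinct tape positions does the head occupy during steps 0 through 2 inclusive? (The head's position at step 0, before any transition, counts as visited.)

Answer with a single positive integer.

Answer: 2

Derivation:
Step 1: in state A at pos 0, read 0 -> (A,0)->write 0,move R,goto D. Now: state=D, head=1, tape[-1..2]=0000 (head:   ^)
Step 2: in state D at pos 1, read 0 -> (D,0)->write 1,move L,goto B. Now: state=B, head=0, tape[-1..2]=0010 (head:  ^)
Head positions at steps 0..2: starting at 0, distinct positions visited = {0, 1} -> 2 position(s)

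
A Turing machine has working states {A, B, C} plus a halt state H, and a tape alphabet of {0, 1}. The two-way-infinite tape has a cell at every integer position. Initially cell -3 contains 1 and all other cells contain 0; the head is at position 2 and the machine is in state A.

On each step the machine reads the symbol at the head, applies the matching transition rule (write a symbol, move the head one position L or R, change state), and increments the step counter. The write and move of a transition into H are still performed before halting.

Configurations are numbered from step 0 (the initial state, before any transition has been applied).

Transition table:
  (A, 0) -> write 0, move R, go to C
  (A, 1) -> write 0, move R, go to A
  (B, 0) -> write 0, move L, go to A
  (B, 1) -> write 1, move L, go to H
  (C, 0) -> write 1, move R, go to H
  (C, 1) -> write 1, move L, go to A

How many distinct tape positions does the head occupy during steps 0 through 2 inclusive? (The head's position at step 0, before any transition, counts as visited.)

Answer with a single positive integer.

Answer: 3

Derivation:
Step 1: in state A at pos 2, read 0 -> (A,0)->write 0,move R,goto C. Now: state=C, head=3, tape[-4..4]=010000000 (head:        ^)
Step 2: in state C at pos 3, read 0 -> (C,0)->write 1,move R,goto H. Now: state=H, head=4, tape[-4..5]=0100000100 (head:         ^)
Head positions at steps 0..2: starting at 2, distinct positions visited = {2, 3, 4} -> 3 position(s)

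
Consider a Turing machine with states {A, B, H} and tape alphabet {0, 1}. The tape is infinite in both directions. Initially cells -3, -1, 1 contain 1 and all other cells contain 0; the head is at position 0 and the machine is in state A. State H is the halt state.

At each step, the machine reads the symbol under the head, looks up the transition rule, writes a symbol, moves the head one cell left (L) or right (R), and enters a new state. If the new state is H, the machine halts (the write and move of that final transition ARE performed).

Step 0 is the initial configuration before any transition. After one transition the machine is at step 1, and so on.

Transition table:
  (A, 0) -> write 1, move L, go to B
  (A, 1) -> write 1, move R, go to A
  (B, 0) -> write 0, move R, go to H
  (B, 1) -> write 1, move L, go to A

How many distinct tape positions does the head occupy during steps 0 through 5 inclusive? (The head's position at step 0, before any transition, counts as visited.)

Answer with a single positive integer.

Answer: 6

Derivation:
Step 1: in state A at pos 0, read 0 -> (A,0)->write 1,move L,goto B. Now: state=B, head=-1, tape[-4..2]=0101110 (head:    ^)
Step 2: in state B at pos -1, read 1 -> (B,1)->write 1,move L,goto A. Now: state=A, head=-2, tape[-4..2]=0101110 (head:   ^)
Step 3: in state A at pos -2, read 0 -> (A,0)->write 1,move L,goto B. Now: state=B, head=-3, tape[-4..2]=0111110 (head:  ^)
Step 4: in state B at pos -3, read 1 -> (B,1)->write 1,move L,goto A. Now: state=A, head=-4, tape[-5..2]=00111110 (head:  ^)
Step 5: in state A at pos -4, read 0 -> (A,0)->write 1,move L,goto B. Now: state=B, head=-5, tape[-6..2]=001111110 (head:  ^)
Head positions at steps 0..5: starting at 0, distinct positions visited = {-5, -4, -3, -2, -1, 0} -> 6 position(s)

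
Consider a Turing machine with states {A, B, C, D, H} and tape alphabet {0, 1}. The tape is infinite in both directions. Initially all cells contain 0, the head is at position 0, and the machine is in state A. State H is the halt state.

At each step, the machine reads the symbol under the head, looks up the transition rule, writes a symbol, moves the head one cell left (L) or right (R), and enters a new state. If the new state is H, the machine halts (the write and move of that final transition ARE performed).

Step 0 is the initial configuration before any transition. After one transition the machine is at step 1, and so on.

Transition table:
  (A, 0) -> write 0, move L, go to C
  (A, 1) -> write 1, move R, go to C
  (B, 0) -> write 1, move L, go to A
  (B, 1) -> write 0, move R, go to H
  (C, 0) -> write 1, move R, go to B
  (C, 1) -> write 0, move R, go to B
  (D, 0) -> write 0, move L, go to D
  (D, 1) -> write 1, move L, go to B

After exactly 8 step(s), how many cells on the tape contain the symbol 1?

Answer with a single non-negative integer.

Step 1: in state A at pos 0, read 0 -> (A,0)->write 0,move L,goto C. Now: state=C, head=-1, tape[-2..1]=0000 (head:  ^)
Step 2: in state C at pos -1, read 0 -> (C,0)->write 1,move R,goto B. Now: state=B, head=0, tape[-2..1]=0100 (head:   ^)
Step 3: in state B at pos 0, read 0 -> (B,0)->write 1,move L,goto A. Now: state=A, head=-1, tape[-2..1]=0110 (head:  ^)
Step 4: in state A at pos -1, read 1 -> (A,1)->write 1,move R,goto C. Now: state=C, head=0, tape[-2..1]=0110 (head:   ^)
Step 5: in state C at pos 0, read 1 -> (C,1)->write 0,move R,goto B. Now: state=B, head=1, tape[-2..2]=01000 (head:    ^)
Step 6: in state B at pos 1, read 0 -> (B,0)->write 1,move L,goto A. Now: state=A, head=0, tape[-2..2]=01010 (head:   ^)
Step 7: in state A at pos 0, read 0 -> (A,0)->write 0,move L,goto C. Now: state=C, head=-1, tape[-2..2]=01010 (head:  ^)
Step 8: in state C at pos -1, read 1 -> (C,1)->write 0,move R,goto B. Now: state=B, head=0, tape[-2..2]=00010 (head:   ^)
Cells containing 1 after step 8: {1} -> 1 cell(s)

Answer: 1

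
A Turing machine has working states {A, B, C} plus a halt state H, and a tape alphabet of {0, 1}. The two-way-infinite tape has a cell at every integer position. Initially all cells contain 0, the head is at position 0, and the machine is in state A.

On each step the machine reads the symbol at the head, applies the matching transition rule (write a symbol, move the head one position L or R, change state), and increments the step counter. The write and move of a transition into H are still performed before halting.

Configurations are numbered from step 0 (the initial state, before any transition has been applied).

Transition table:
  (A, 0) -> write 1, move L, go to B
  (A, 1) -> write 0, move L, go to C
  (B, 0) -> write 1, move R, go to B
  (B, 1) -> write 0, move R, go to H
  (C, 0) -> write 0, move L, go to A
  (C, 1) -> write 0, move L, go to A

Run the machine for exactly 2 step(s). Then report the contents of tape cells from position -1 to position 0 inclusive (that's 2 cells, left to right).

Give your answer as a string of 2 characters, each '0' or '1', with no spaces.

Answer: 11

Derivation:
Step 1: in state A at pos 0, read 0 -> (A,0)->write 1,move L,goto B. Now: state=B, head=-1, tape[-2..1]=0010 (head:  ^)
Step 2: in state B at pos -1, read 0 -> (B,0)->write 1,move R,goto B. Now: state=B, head=0, tape[-2..1]=0110 (head:   ^)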